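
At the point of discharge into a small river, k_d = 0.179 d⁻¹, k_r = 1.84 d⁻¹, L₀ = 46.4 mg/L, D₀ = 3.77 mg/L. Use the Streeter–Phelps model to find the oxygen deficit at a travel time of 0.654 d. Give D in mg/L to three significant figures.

D ≈ 4.08 mg/L

k_d L₀/(k_r−k_d) = 0.179×46.4/(1.84−0.179) = 8.306/1.661 = 5.000 mg/L.
e^(−k_d t) = e^(−0.179×0.6540) = 0.8895; e^(−k_r t) = e^(−1.84×0.6540) = 0.3002.
D = 5.000 × (0.8895 − 0.3002) + 3.77 × 0.3002 = 2.947 + 1.132 = 4.079 mg/L.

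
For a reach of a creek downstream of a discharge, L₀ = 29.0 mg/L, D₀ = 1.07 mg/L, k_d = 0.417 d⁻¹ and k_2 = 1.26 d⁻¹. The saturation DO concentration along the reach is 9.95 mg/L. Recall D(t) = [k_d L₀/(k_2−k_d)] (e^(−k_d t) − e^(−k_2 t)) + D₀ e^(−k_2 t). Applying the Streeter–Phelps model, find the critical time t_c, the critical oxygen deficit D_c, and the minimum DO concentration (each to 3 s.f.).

With k_2/k_d = 3.022 and 1 − D₀(k_2−k_d)/(k_d L₀) = 0.9254,
t_c = ln(3.022 × 0.9254) / (1.26 − 0.417) = ln(2.796) / 0.8430 = 1.028/0.8430 = 1.220 d.
L(t_c) = L₀ e^(−k_d t_c) = 29.0 × 0.6013 = 17.44 mg/L, and at the critical point k_2 D_c = k_d L, so D_c = (0.417/1.26) × 17.44 = 5.771 mg/L.
Minimum DO = C_s − D_c = 9.95 − 5.771 = 4.179 mg/L.

t_c ≈ 1.22 d; D_c ≈ 5.77 mg/L; min DO ≈ 4.18 mg/L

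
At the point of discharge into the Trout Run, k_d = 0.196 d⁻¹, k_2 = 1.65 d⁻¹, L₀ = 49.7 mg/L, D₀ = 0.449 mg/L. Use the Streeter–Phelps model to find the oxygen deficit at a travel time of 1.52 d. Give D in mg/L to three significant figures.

k_d L₀/(k_2−k_d) = 0.196×49.7/(1.65−0.196) = 9.741/1.454 = 6.700 mg/L.
e^(−k_d t) = e^(−0.196×1.520) = 0.7424; e^(−k_2 t) = e^(−1.65×1.520) = 0.08143.
D = 6.700 × (0.7424 − 0.08143) + 0.449 × 0.08143 = 4.428 + 0.03656 = 4.465 mg/L.

D ≈ 4.46 mg/L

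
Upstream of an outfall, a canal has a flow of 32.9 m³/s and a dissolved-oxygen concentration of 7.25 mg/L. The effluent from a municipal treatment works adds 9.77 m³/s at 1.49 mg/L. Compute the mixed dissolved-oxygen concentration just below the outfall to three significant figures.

Flow-weighted mixing: C = (Q_r C_r + Q_w C_w)/(Q_r + Q_w)
= (32.9×7.25 + 9.77×1.49)/(32.9 + 9.77) = 253.1/42.67 = 5.931 mg/L.

5.93 mg/L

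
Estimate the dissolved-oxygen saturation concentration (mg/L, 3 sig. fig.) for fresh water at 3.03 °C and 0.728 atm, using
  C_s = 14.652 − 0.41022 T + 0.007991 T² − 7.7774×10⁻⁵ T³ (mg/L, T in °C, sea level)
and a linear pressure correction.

C_s ≈ 9.81 mg/L

At sea level: C_s = 14.652 − 0.41022×3.03 + 0.007991×3.03² − 7.7774×10⁻⁵×3.03³ = 13.48 mg/L.
Pressure correction: C_s' = 13.48 × 0.728 = 9.814 mg/L.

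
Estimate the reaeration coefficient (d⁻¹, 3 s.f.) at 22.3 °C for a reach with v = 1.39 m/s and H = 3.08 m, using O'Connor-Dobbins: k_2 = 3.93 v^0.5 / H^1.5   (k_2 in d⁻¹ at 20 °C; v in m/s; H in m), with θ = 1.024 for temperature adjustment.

k_2 ≈ 0.905 d⁻¹

k_2(20) = 3.93 × 1.39^0.5 / 3.08^1.5 = 3.93 × 1.179 / 5.405 = 0.8572 d⁻¹.
k_2(22.3) = 0.8572 × 1.024^(22.3−20) = 0.8572 × 1.056 = 0.9052 d⁻¹.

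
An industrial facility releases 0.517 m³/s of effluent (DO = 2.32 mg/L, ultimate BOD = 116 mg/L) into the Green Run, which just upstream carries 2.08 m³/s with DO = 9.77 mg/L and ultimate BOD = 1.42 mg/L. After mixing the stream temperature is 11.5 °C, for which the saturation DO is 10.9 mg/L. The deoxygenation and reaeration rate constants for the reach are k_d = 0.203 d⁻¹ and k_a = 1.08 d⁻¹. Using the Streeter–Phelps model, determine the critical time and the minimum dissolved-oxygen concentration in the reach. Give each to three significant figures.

Mixed DO = (2.08×9.77 + 0.517×2.32)/(2.08+0.517) = 21.52/2.597 = 8.287 mg/L.
Mixed L₀ = (2.08×1.42 + 0.517×116)/(2.597) = 62.93/2.597 = 24.23 mg/L.
Initial deficit D₀ = C_s − DO₀ = 10.9 − 8.287 = 2.613 mg/L.
t_c = (1/0.8770) ln[(1.08/0.203)(1 − 2.613×0.8770/(0.203×24.23))] = 1.140 × ln(2.841) = 1.191 d.
D_c = (0.203/1.08) × 24.23 × e^(−0.203×1.191) = 0.1880 × 24.23 × 0.7853 = 3.576 mg/L.
Minimum DO = 10.9 − 3.576 = 7.324 mg/L.

t_c ≈ 1.19 d; minimum DO ≈ 7.32 mg/L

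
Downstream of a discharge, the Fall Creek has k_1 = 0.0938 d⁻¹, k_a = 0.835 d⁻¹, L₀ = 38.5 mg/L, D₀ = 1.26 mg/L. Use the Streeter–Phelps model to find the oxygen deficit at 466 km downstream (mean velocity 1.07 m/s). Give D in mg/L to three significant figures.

D ≈ 2.98 mg/L

Travel time t = x/v = 466 km / (1.07 m/s) = 466000 m / 1.07 m/s = 435500 s = 5.041 d.
k_1 L₀/(k_a−k_1) = 0.0938×38.5/(0.835−0.0938) = 3.611/0.7412 = 4.872 mg/L.
e^(−k_1 t) = e^(−0.0938×5.041) = 0.6232; e^(−k_a t) = e^(−0.835×5.041) = 0.01486.
D = 4.872 × (0.6232 − 0.01486) + 1.26 × 0.01486 = 2.964 + 0.01873 = 2.983 mg/L.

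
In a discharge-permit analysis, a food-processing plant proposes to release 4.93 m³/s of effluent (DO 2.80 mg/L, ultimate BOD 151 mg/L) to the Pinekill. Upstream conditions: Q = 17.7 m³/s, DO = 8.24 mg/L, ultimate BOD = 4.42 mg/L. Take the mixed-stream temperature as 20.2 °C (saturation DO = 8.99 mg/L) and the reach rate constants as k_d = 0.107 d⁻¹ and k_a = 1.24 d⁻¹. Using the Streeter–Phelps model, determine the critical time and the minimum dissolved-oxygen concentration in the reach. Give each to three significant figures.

Mixed DO = (17.7×8.24 + 4.93×2.80)/(17.7+4.93) = 159.7/22.63 = 7.055 mg/L.
Mixed L₀ = (17.7×4.42 + 4.93×151)/(22.63) = 822.7/22.63 = 36.35 mg/L.
Initial deficit D₀ = C_s − DO₀ = 8.99 − 7.055 = 1.935 mg/L.
t_c = (1/1.133) ln[(1.24/0.107)(1 − 1.935×1.133/(0.107×36.35))] = 0.8826 × ln(5.057) = 1.430 d.
D_c = (0.107/1.24) × 36.35 × e^(−0.107×1.430) = 0.08629 × 36.35 × 0.8581 = 2.692 mg/L.
Minimum DO = 8.99 − 2.692 = 6.298 mg/L.

t_c ≈ 1.43 d; minimum DO ≈ 6.30 mg/L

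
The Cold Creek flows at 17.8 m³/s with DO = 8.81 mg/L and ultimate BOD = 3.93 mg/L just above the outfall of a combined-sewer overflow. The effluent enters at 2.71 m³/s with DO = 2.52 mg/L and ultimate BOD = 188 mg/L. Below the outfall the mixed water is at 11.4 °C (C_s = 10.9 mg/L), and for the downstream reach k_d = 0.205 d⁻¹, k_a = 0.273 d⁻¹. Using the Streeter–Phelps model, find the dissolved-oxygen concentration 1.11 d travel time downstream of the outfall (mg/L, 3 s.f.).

Mixed DO = (17.8×8.81 + 2.71×2.52)/(17.8+2.71) = 163.6/20.51 = 7.979 mg/L.
Mixed L₀ = (17.8×3.93 + 2.71×188)/(20.51) = 579.4/20.51 = 28.25 mg/L.
Initial deficit D₀ = C_s − DO₀ = 10.9 − 7.979 = 2.921 mg/L.
D(1.11) = [0.205×28.25/(0.273−0.205)](e^(−0.205×1.11) − e^(−0.273×1.11)) + 2.921 e^(−0.273×1.11)
= 85.17 × (0.7965 − 0.7386) + 2.921 × 0.7386 = 7.089 mg/L.
DO = 10.9 − 7.089 = 3.811 mg/L.

DO ≈ 3.81 mg/L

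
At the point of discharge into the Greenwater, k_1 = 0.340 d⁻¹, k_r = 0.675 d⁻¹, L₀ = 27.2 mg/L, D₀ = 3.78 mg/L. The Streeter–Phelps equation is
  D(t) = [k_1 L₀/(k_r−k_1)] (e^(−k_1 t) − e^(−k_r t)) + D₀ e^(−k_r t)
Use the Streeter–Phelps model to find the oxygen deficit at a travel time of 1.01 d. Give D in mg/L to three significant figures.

D ≈ 7.53 mg/L

k_1 L₀/(k_r−k_1) = 0.340×27.2/(0.675−0.340) = 9.248/0.3350 = 27.61 mg/L.
e^(−k_1 t) = e^(−0.340×1.010) = 0.7094; e^(−k_r t) = e^(−0.675×1.010) = 0.5057.
D = 27.61 × (0.7094 − 0.5057) + 3.78 × 0.5057 = 5.621 + 1.912 = 7.533 mg/L.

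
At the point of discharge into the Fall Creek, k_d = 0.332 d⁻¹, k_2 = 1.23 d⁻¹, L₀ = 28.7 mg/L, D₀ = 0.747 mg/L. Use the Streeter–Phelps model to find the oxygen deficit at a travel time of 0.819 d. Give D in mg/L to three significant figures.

k_d L₀/(k_2−k_d) = 0.332×28.7/(1.23−0.332) = 9.528/0.8980 = 10.61 mg/L.
e^(−k_d t) = e^(−0.332×0.8190) = 0.7619; e^(−k_2 t) = e^(−1.23×0.8190) = 0.3652.
D = 10.61 × (0.7619 − 0.3652) + 0.747 × 0.3652 = 4.210 + 0.2728 = 4.483 mg/L.

D ≈ 4.48 mg/L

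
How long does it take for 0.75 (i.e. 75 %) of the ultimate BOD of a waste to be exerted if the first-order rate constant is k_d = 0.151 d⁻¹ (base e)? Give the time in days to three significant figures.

t ≈ 9.18 d

y/L₀ = 1 − e^(−k_d t) = 0.75 ⇒ e^(−k_d t) = 0.250
t = −ln(0.250) / 0.151 = 1.386 / 0.151 = 9.181 d.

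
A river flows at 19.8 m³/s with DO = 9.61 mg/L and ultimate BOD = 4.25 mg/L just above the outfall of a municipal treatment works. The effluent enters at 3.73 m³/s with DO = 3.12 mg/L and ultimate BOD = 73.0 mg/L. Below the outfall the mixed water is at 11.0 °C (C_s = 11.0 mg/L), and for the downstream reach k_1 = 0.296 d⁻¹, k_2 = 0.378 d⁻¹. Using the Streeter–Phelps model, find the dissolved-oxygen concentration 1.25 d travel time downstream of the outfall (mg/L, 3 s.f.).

DO ≈ 5.81 mg/L

Mixed DO = (19.8×9.61 + 3.73×3.12)/(19.8+3.73) = 201.9/23.53 = 8.581 mg/L.
Mixed L₀ = (19.8×4.25 + 3.73×73.0)/(23.53) = 356.4/23.53 = 15.15 mg/L.
Initial deficit D₀ = C_s − DO₀ = 11.0 − 8.581 = 2.419 mg/L.
D(1.25) = [0.296×15.15/(0.378−0.296)](e^(−0.296×1.25) − e^(−0.378×1.25)) + 2.419 e^(−0.378×1.25)
= 54.68 × (0.6907 − 0.6234) + 2.419 × 0.6234 = 5.188 mg/L.
DO = 11.0 − 5.188 = 5.812 mg/L.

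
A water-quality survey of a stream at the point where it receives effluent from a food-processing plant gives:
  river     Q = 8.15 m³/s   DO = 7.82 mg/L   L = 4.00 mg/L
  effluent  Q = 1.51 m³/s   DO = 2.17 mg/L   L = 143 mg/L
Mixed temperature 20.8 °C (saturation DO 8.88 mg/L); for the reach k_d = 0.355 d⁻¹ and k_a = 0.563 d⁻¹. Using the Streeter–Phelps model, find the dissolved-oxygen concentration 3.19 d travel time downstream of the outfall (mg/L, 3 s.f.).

Mixed DO = (8.15×7.82 + 1.51×2.17)/(8.15+1.51) = 67.01/9.660 = 6.937 mg/L.
Mixed L₀ = (8.15×4.00 + 1.51×143)/(9.660) = 248.5/9.660 = 25.73 mg/L.
Initial deficit D₀ = C_s − DO₀ = 8.88 − 6.937 = 1.943 mg/L.
D(3.19) = [0.355×25.73/(0.563−0.355)](e^(−0.355×3.19) − e^(−0.563×3.19)) + 1.943 e^(−0.563×3.19)
= 43.91 × (0.3222 − 0.1660) + 1.943 × 0.1660 = 7.185 mg/L.
DO = 8.88 − 7.185 = 1.695 mg/L.

DO ≈ 1.70 mg/L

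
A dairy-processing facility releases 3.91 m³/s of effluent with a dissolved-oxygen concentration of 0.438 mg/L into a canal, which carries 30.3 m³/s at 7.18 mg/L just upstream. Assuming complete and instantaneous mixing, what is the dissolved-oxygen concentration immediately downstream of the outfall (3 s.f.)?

6.41 mg/L

Flow-weighted mixing: C = (Q_r C_r + Q_w C_w)/(Q_r + Q_w)
= (30.3×7.18 + 3.91×0.438)/(30.3 + 3.91) = 219.3/34.21 = 6.409 mg/L.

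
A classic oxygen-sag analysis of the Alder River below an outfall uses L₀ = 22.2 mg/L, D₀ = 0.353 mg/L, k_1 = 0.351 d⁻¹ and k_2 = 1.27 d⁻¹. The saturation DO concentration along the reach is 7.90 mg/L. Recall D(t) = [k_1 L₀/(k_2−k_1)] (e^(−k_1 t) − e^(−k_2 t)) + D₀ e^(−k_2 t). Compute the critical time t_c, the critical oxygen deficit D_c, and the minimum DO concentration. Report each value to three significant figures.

t_c = [1/(k_2−k_1)] ln[(k_2/k_1)(1 − D₀(k_2−k_1)/(k_1 L₀))]
= [1/(1.27−0.351)] ln[(1.27/0.351)(1 − 0.353×0.9190/(0.351×22.2))]
= (1/0.9190) ln[3.618 × 0.9584] = 1.088 × ln(3.468) = 1.088 × 1.243 = 1.353 d.
D_c = (k_1/k_2) L₀ e^(−k_1 t_c) = (0.351/1.27) × 22.2 × e^(−0.351×1.353) = 0.2764 × 22.2 × 0.6219 = 3.816 mg/L.
Minimum DO = C_s − D_c = 7.90 − 3.816 = 4.084 mg/L.

t_c ≈ 1.35 d; D_c ≈ 3.82 mg/L; min DO ≈ 4.08 mg/L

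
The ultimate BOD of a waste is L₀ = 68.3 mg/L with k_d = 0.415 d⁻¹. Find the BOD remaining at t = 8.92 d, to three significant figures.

L_t = L₀ e^(−k_d t) = 68.3 × e^(−0.415×8.92) = 68.3 × 0.02468 = 1.686 mg/L.

L ≈ 1.69 mg/L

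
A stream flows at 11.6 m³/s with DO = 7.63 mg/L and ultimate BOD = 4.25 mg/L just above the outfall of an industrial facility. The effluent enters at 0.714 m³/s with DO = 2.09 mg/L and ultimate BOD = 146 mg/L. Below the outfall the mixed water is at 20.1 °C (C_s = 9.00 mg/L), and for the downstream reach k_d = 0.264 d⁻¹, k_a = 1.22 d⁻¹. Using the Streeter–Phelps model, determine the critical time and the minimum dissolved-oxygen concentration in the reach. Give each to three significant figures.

Mixed DO = (11.6×7.63 + 0.714×2.09)/(11.6+0.714) = 90.00/12.31 = 7.309 mg/L.
Mixed L₀ = (11.6×4.25 + 0.714×146)/(12.31) = 153.5/12.31 = 12.47 mg/L.
Initial deficit D₀ = C_s − DO₀ = 9.00 − 7.309 = 1.691 mg/L.
t_c = (1/0.9560) ln[(1.22/0.264)(1 − 1.691×0.9560/(0.264×12.47))] = 1.046 × ln(2.351) = 0.8944 d.
D_c = (0.264/1.22) × 12.47 × e^(−0.264×0.8944) = 0.2164 × 12.47 × 0.7897 = 2.131 mg/L.
Minimum DO = 9.00 − 2.131 = 6.869 mg/L.

t_c ≈ 0.894 d; minimum DO ≈ 6.87 mg/L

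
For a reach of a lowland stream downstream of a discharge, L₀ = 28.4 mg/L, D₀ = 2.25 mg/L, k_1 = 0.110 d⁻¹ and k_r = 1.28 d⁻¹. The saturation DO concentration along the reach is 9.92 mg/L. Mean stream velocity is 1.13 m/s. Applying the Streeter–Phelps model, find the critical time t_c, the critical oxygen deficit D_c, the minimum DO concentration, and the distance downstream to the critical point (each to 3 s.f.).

t_c ≈ 0.517 d; D_c ≈ 2.31 mg/L; min DO ≈ 7.61 mg/L; x_c ≈ 50.5 km

At the critical point dD/dt = 0, so k_1 L₀ e^(−k_1 t) = k_r D. Substituting D(t) from the Streeter–Phelps equation and solving for t gives
t_c = ln[(k_r/k_1)(1 − D₀(k_r−k_1)/(k_1 L₀))] / (k_r−k_1).
Here k_r−k_1 = 1.170 d⁻¹ and 1 − D₀(k_r−k_1)/(k_1 L₀) = 1 − 2.25×1.170/(0.110×28.4) = 0.1573, so
t_c = ln(11.64 × 0.1573) / 1.170 = 0.6047 / 1.170 = 0.5169 d.
D_c = (k_1/k_r) L₀ e^(−k_1 t_c) = (0.110/1.28) × 28.4 × e^(−0.110×0.5169) = 0.08594 × 28.4 × 0.9447 = 2.306 mg/L.
Minimum DO = C_s − D_c = 9.92 − 2.306 = 7.614 mg/L.
x_c = v t_c = 1.13 m/s × 0.5169 d × 86400 s/d = 50460 m ≈ 50.5 km.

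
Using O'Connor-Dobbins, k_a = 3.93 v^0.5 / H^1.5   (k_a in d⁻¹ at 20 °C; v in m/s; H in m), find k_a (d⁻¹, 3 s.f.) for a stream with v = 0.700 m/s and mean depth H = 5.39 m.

k_a ≈ 0.263 d⁻¹

k_a = 3.93 × 0.700^0.5 / 5.39^1.5 = 3.93 × 0.8367 / 12.51 = 0.2628 d⁻¹.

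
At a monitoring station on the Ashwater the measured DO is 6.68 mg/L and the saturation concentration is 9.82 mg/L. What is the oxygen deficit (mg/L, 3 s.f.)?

D ≈ 3.14 mg/L

D = C_s − C = 9.82 − 6.68 = 3.14 mg/L.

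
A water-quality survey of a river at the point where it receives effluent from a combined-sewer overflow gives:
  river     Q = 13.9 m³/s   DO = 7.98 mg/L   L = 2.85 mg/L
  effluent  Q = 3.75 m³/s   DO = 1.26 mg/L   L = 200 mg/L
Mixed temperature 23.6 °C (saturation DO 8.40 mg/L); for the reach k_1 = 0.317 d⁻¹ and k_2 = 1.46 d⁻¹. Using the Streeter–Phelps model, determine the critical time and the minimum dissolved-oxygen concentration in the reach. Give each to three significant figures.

t_c ≈ 1.20 d; minimum DO ≈ 1.75 mg/L

Mixed DO = (13.9×7.98 + 3.75×1.26)/(13.9+3.75) = 115.6/17.65 = 6.552 mg/L.
Mixed L₀ = (13.9×2.85 + 3.75×200)/(17.65) = 789.6/17.65 = 44.74 mg/L.
Initial deficit D₀ = C_s − DO₀ = 8.40 − 6.552 = 1.848 mg/L.
t_c = (1/1.143) ln[(1.46/0.317)(1 − 1.848×1.143/(0.317×44.74))] = 0.8749 × ln(3.920) = 1.195 d.
D_c = (0.317/1.46) × 44.74 × e^(−0.317×1.195) = 0.2171 × 44.74 × 0.6846 = 6.650 mg/L.
Minimum DO = 8.40 − 6.650 = 1.750 mg/L.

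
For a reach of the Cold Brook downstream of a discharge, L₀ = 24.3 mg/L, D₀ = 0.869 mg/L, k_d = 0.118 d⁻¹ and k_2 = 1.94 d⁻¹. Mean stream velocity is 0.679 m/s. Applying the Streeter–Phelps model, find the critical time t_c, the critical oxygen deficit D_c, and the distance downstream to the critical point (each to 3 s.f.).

t_c = [1/(k_2−k_d)] ln[(k_2/k_d)(1 − D₀(k_2−k_d)/(k_d L₀))]
= [1/(1.94−0.118)] ln[(1.94/0.118)(1 − 0.869×1.822/(0.118×24.3))]
= (1/1.822) ln[16.44 × 0.4478] = 0.5488 × ln(7.362) = 0.5488 × 1.996 = 1.096 d.
L(t_c) = L₀ e^(−k_d t_c) = 24.3 × 0.8787 = 21.35 mg/L, and at the critical point k_2 D_c = k_d L, so D_c = (0.118/1.94) × 21.35 = 1.299 mg/L.
x_c = v t_c = 0.679 m/s × 1.096 d × 86400 s/d = 64280 m ≈ 64.3 km.

t_c ≈ 1.10 d; D_c ≈ 1.30 mg/L; x_c ≈ 64.3 km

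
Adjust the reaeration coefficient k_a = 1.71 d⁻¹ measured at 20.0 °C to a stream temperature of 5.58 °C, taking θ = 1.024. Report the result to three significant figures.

k_a ≈ 1.21 d⁻¹

k_a(T₂) = k_a(T₁) · θ^(T₂−T₁) = 1.71 × 1.024^(5.58−20.0)
= 1.71 × 1.024^-14.4 = 1.71 × 0.7104 = 1.215 d⁻¹.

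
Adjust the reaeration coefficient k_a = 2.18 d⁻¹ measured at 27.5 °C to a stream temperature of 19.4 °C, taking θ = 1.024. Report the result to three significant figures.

k_a ≈ 1.80 d⁻¹

k_a(T₂) = k_a(T₁) · θ^(T₂−T₁) = 2.18 × 1.024^(19.4−27.5)
= 2.18 × 1.024^-8.10 = 2.18 × 0.8252 = 1.799 d⁻¹.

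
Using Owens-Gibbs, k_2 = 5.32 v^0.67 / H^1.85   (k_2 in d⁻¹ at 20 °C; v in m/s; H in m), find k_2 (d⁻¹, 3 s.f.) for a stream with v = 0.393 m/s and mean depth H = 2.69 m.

k_2 = 5.32 × 0.393^0.67 / 2.69^1.85 = 5.32 × 0.5349 / 6.238 = 0.4562 d⁻¹.

k_2 ≈ 0.456 d⁻¹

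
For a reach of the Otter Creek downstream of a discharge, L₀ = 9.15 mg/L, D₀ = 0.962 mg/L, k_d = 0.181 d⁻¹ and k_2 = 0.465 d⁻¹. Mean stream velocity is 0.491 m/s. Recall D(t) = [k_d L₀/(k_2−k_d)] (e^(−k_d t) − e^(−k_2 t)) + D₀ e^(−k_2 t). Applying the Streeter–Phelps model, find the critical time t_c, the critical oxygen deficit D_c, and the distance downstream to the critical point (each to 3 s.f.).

At the critical point dD/dt = 0, so k_d L₀ e^(−k_d t) = k_2 D. Substituting D(t) from the Streeter–Phelps equation and solving for t gives
t_c = ln[(k_2/k_d)(1 − D₀(k_2−k_d)/(k_d L₀))] / (k_2−k_d).
Here k_2−k_d = 0.2840 d⁻¹ and 1 − D₀(k_2−k_d)/(k_d L₀) = 1 − 0.962×0.2840/(0.181×9.15) = 0.8350, so
t_c = ln(2.569 × 0.8350) / 0.2840 = 0.7633 / 0.2840 = 2.688 d.
L(t_c) = L₀ e^(−k_d t_c) = 9.15 × 0.6148 = 5.626 mg/L, and at the critical point k_2 D_c = k_d L, so D_c = (0.181/0.465) × 5.626 = 2.190 mg/L.
x_c = v t_c = 0.491 m/s × 2.688 d × 86400 s/d = 114000 m ≈ 114 km.

t_c ≈ 2.69 d; D_c ≈ 2.19 mg/L; x_c ≈ 114 km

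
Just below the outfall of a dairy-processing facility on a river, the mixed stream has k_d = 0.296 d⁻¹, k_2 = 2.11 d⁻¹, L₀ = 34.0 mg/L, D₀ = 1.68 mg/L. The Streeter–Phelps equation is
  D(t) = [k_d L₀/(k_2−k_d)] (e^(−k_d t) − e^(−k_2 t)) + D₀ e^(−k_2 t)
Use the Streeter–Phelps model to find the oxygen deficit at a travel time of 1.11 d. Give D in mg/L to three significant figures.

k_d L₀/(k_2−k_d) = 0.296×34.0/(2.11−0.296) = 10.06/1.814 = 5.548 mg/L.
e^(−k_d t) = e^(−0.296×1.110) = 0.7200; e^(−k_2 t) = e^(−2.11×1.110) = 0.09613.
D = 5.548 × (0.7200 − 0.09613) + 1.68 × 0.09613 = 3.461 + 0.1615 = 3.622 mg/L.

D ≈ 3.62 mg/L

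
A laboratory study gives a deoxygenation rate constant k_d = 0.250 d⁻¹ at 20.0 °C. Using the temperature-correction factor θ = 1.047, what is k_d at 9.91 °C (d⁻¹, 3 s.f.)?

k_d(T₂) = k_d(T₁) · θ^(T₂−T₁) = 0.250 × 1.047^(9.91−20.0)
= 0.250 × 1.047^-10.1 = 0.250 × 0.6291 = 0.1573 d⁻¹.

k_d ≈ 0.157 d⁻¹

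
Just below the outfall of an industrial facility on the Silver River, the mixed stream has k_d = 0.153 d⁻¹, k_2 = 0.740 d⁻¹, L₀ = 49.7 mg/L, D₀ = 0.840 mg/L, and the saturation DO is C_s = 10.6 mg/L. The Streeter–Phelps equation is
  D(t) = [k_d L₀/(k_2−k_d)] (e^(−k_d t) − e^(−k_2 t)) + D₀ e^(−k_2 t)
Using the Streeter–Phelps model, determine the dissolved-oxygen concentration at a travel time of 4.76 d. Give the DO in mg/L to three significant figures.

DO ≈ 4.70 mg/L

k_d L₀/(k_2−k_d) = 0.153×49.7/(0.740−0.153) = 7.604/0.5870 = 12.95 mg/L.
e^(−k_d t) = e^(−0.153×4.760) = 0.4827; e^(−k_2 t) = e^(−0.740×4.760) = 0.02953.
D = 12.95 × (0.4827 − 0.02953) + 0.840 × 0.02953 = 5.871 + 0.02480 = 5.896 mg/L.
DO = C_s − D = 10.6 − 5.896 = 4.704 mg/L.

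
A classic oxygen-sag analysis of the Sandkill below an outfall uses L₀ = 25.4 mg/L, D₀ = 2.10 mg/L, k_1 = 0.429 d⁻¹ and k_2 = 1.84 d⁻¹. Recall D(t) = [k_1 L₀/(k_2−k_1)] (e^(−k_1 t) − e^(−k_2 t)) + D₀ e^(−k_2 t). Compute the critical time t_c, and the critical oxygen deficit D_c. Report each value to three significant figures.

t_c ≈ 0.807 d; D_c ≈ 4.19 mg/L

At the critical point dD/dt = 0, so k_1 L₀ e^(−k_1 t) = k_2 D. Substituting D(t) from the Streeter–Phelps equation and solving for t gives
t_c = ln[(k_2/k_1)(1 − D₀(k_2−k_1)/(k_1 L₀))] / (k_2−k_1).
Here k_2−k_1 = 1.411 d⁻¹ and 1 − D₀(k_2−k_1)/(k_1 L₀) = 1 − 2.10×1.411/(0.429×25.4) = 0.7281, so
t_c = ln(4.289 × 0.7281) / 1.411 = 1.139 / 1.411 = 0.8070 d.
L(t_c) = L₀ e^(−k_1 t_c) = 25.4 × 0.7074 = 17.97 mg/L, and at the critical point k_2 D_c = k_1 L, so D_c = (0.429/1.84) × 17.97 = 4.189 mg/L.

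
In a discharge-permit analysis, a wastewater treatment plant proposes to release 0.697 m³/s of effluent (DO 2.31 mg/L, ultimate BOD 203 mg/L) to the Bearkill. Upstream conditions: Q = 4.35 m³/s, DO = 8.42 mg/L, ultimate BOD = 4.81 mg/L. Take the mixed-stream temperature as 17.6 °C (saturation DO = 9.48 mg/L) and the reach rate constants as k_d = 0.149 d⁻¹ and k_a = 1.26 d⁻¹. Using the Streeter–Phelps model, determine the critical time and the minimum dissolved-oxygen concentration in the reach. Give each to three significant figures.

Mixed DO = (4.35×8.42 + 0.697×2.31)/(4.35+0.697) = 38.24/5.047 = 7.576 mg/L.
Mixed L₀ = (4.35×4.81 + 0.697×203)/(5.047) = 162.4/5.047 = 32.18 mg/L.
Initial deficit D₀ = C_s − DO₀ = 9.48 − 7.576 = 1.904 mg/L.
t_c = (1/1.111) ln[(1.26/0.149)(1 − 1.904×1.111/(0.149×32.18))] = 0.9001 × ln(4.726) = 1.398 d.
D_c = (0.149/1.26) × 32.18 × e^(−0.149×1.398) = 0.1183 × 32.18 × 0.8120 = 3.090 mg/L.
Minimum DO = 9.48 − 3.090 = 6.390 mg/L.

t_c ≈ 1.40 d; minimum DO ≈ 6.39 mg/L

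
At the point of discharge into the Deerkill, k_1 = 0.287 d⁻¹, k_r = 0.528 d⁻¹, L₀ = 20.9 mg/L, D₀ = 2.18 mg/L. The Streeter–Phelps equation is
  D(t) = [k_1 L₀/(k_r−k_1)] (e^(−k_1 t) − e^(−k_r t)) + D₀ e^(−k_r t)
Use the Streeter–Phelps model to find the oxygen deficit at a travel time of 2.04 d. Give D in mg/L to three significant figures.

k_1 L₀/(k_r−k_1) = 0.287×20.9/(0.528−0.287) = 5.998/0.2410 = 24.89 mg/L.
e^(−k_1 t) = e^(−0.287×2.040) = 0.5568; e^(−k_r t) = e^(−0.528×2.040) = 0.3406.
D = 24.89 × (0.5568 − 0.3406) + 2.18 × 0.3406 = 5.383 + 0.7425 = 6.125 mg/L.

D ≈ 6.13 mg/L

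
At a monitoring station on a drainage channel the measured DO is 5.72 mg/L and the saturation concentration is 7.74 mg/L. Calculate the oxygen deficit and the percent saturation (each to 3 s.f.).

D ≈ 2.02 mg/L; 73.9 % saturation

D = C_s − C = 7.74 − 5.72 = 2.02 mg/L.
% saturation = 5.72/7.74 × 100 = 73.9 %.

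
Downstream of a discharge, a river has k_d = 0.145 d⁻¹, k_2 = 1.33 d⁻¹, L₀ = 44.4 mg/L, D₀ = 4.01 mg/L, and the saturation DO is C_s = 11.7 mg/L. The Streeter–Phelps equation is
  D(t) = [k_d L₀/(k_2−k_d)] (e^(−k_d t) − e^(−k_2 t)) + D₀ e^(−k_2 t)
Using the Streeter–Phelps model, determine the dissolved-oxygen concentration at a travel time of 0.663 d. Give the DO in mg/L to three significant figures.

k_d L₀/(k_2−k_d) = 0.145×44.4/(1.33−0.145) = 6.438/1.185 = 5.433 mg/L.
e^(−k_d t) = e^(−0.145×0.6630) = 0.9083; e^(−k_2 t) = e^(−1.33×0.6630) = 0.4140.
D = 5.433 × (0.9083 − 0.4140) + 4.01 × 0.4140 = 2.685 + 1.660 = 4.346 mg/L.
DO = C_s − D = 11.7 − 4.346 = 7.354 mg/L.

DO ≈ 7.35 mg/L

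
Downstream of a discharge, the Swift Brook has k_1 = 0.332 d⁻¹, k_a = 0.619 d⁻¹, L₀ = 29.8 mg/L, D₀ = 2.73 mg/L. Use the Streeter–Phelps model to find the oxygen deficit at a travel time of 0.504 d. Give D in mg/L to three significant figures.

k_1 L₀/(k_a−k_1) = 0.332×29.8/(0.619−0.332) = 9.894/0.2870 = 34.47 mg/L.
e^(−k_1 t) = e^(−0.332×0.5040) = 0.8459; e^(−k_a t) = e^(−0.619×0.5040) = 0.7320.
D = 34.47 × (0.8459 − 0.7320) + 2.73 × 0.7320 = 3.927 + 1.998 = 5.926 mg/L.

D ≈ 5.93 mg/L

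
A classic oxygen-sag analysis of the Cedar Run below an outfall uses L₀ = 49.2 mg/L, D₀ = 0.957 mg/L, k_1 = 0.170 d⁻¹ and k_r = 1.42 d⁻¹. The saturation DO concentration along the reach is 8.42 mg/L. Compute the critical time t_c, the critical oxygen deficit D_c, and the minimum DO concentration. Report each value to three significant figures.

At the critical point dD/dt = 0, so k_1 L₀ e^(−k_1 t) = k_r D. Substituting D(t) from the Streeter–Phelps equation and solving for t gives
t_c = ln[(k_r/k_1)(1 − D₀(k_r−k_1)/(k_1 L₀))] / (k_r−k_1).
Here k_r−k_1 = 1.250 d⁻¹ and 1 − D₀(k_r−k_1)/(k_1 L₀) = 1 − 0.957×1.250/(0.170×49.2) = 0.8570, so
t_c = ln(8.353 × 0.8570) / 1.250 = 1.968 / 1.250 = 1.575 d.
L(t_c) = L₀ e^(−k_1 t_c) = 49.2 × 0.7651 = 37.65 mg/L, and at the critical point k_r D_c = k_1 L, so D_c = (0.170/1.42) × 37.65 = 4.507 mg/L.
Minimum DO = C_s − D_c = 8.42 − 4.507 = 3.913 mg/L.

t_c ≈ 1.57 d; D_c ≈ 4.51 mg/L; min DO ≈ 3.91 mg/L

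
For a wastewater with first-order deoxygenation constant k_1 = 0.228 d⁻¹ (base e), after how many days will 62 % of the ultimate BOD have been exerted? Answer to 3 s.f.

y/L₀ = 1 − e^(−k_1 t) = 0.62 ⇒ e^(−k_1 t) = 0.380
t = −ln(0.380) / 0.228 = 0.9676 / 0.228 = 4.244 d.

t ≈ 4.24 d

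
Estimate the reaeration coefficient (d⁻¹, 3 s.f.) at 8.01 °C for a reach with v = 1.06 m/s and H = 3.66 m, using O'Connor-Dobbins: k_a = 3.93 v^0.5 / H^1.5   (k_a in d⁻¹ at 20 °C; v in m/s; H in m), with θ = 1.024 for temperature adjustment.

k_a ≈ 0.435 d⁻¹

k_a(20) = 3.93 × 1.06^0.5 / 3.66^1.5 = 3.93 × 1.030 / 7.002 = 0.5779 d⁻¹.
k_a(8.01) = 0.5779 × 1.024^(8.01−20) = 0.5779 × 0.7525 = 0.4348 d⁻¹.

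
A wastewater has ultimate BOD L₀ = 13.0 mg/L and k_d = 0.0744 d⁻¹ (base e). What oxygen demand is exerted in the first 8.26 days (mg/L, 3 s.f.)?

y ≈ 5.97 mg/L

y_t = L₀(1 − e^(−k_d t)) = 13.0 × (1 − e^(−0.0744×8.26))
= 13.0 × (1 − 0.5409) = 13.0 × 0.4591 = 5.968 mg/L.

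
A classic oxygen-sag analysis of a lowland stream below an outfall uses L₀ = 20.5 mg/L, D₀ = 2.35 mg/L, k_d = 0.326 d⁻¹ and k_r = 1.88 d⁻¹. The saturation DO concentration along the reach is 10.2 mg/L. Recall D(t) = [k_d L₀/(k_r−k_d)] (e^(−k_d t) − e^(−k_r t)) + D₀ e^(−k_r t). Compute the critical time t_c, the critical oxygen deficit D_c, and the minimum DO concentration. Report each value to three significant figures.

With k_r/k_d = 5.767 and 1 − D₀(k_r−k_d)/(k_d L₀) = 0.4536,
t_c = ln(5.767 × 0.4536) / (1.88 − 0.326) = ln(2.616) / 1.554 = 0.9615/1.554 = 0.6187 d.
D_c = (k_d/k_r) L₀ e^(−k_d t_c) = (0.326/1.88) × 20.5 × e^(−0.326×0.6187) = 0.1734 × 20.5 × 0.8173 = 2.905 mg/L.
Minimum DO = C_s − D_c = 10.2 − 2.905 = 7.295 mg/L.

t_c ≈ 0.619 d; D_c ≈ 2.91 mg/L; min DO ≈ 7.29 mg/L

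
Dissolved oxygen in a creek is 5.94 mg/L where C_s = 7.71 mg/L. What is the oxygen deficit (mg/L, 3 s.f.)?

D = C_s − C = 7.71 − 5.94 = 1.77 mg/L.

D ≈ 1.77 mg/L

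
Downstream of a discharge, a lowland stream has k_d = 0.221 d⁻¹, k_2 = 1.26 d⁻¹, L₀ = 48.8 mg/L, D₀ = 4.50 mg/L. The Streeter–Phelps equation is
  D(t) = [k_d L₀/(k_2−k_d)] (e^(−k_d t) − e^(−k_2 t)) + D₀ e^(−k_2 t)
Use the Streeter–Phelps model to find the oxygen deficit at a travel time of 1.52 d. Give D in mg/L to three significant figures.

D ≈ 6.55 mg/L

k_d L₀/(k_2−k_d) = 0.221×48.8/(1.26−0.221) = 10.78/1.039 = 10.38 mg/L.
e^(−k_d t) = e^(−0.221×1.520) = 0.7147; e^(−k_2 t) = e^(−1.26×1.520) = 0.1473.
D = 10.38 × (0.7147 − 0.1473) + 4.50 × 0.1473 = 5.889 + 0.6629 = 6.552 mg/L.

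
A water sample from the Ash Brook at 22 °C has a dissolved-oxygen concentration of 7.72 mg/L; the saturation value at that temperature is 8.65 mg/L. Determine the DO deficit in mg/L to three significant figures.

D = C_s − C = 8.65 − 7.72 = 0.930 mg/L.

D ≈ 0.930 mg/L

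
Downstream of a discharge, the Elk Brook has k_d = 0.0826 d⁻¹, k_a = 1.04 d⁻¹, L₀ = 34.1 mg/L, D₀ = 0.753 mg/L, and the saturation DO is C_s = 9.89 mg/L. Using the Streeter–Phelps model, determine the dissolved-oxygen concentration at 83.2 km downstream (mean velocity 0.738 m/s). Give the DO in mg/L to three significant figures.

DO ≈ 7.81 mg/L

Travel time t = x/v = 83.2 km / (0.738 m/s) = 83200 m / 0.738 m/s = 112700 s = 1.305 d.
k_d L₀/(k_a−k_d) = 0.0826×34.1/(1.04−0.0826) = 2.817/0.9574 = 2.942 mg/L.
e^(−k_d t) = e^(−0.0826×1.305) = 0.8978; e^(−k_a t) = e^(−1.04×1.305) = 0.2574.
D = 2.942 × (0.8978 − 0.2574) + 0.753 × 0.2574 = 1.884 + 0.1938 = 2.078 mg/L.
DO = C_s − D = 9.89 − 2.078 = 7.812 mg/L.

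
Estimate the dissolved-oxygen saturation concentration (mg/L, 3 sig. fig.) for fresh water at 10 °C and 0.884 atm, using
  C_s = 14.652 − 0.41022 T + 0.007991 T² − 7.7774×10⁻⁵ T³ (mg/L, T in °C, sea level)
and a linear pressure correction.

C_s ≈ 9.96 mg/L

At sea level: C_s = 14.652 − 0.41022×10 + 0.007991×10² − 7.7774×10⁻⁵×10³ = 11.27 mg/L.
Pressure correction: C_s' = 11.27 × 0.884 = 9.964 mg/L.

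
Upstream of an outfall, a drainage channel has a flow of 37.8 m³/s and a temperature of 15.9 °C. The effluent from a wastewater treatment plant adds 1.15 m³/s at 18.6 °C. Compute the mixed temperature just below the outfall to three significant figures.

16.0 °C

Flow-weighted mixing: C = (Q_r C_r + Q_w C_w)/(Q_r + Q_w)
= (37.8×15.9 + 1.15×18.6)/(37.8 + 1.15) = 622.4/38.95 = 15.98 °C.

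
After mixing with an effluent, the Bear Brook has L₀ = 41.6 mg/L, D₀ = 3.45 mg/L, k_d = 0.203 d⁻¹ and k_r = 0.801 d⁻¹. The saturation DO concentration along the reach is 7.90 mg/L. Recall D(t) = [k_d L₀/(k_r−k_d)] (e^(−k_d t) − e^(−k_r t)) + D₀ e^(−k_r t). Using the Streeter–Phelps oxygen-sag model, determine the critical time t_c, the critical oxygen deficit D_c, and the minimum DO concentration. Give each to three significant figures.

t_c = [1/(k_r−k_d)] ln[(k_r/k_d)(1 − D₀(k_r−k_d)/(k_d L₀))]
= [1/(0.801−0.203)] ln[(0.801/0.203)(1 − 3.45×0.5980/(0.203×41.6))]
= (1/0.5980) ln[3.946 × 0.7557] = 1.672 × ln(2.982) = 1.672 × 1.093 = 1.827 d.
L(t_c) = L₀ e^(−k_d t_c) = 41.6 × 0.6901 = 28.71 mg/L, and at the critical point k_r D_c = k_d L, so D_c = (0.203/0.801) × 28.71 = 7.276 mg/L.
Minimum DO = C_s − D_c = 7.90 − 7.276 = 0.6241 mg/L.

t_c ≈ 1.83 d; D_c ≈ 7.28 mg/L; min DO ≈ 0.624 mg/L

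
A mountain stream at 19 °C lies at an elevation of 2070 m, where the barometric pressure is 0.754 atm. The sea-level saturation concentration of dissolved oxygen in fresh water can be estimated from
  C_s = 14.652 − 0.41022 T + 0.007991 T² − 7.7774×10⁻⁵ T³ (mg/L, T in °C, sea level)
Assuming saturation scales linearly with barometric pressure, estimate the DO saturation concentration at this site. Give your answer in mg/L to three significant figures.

At sea level: C_s = 14.652 − 0.41022×19 + 0.007991×19² − 7.7774×10⁻⁵×19³ = 9.209 mg/L.
Pressure correction: C_s' = 9.209 × 0.754 = 6.944 mg/L.

C_s ≈ 6.94 mg/L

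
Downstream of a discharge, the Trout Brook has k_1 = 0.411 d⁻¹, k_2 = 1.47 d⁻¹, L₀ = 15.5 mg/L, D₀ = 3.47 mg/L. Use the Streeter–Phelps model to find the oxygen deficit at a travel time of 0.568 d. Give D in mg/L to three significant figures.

k_1 L₀/(k_2−k_1) = 0.411×15.5/(1.47−0.411) = 6.370/1.059 = 6.016 mg/L.
e^(−k_1 t) = e^(−0.411×0.5680) = 0.7918; e^(−k_2 t) = e^(−1.47×0.5680) = 0.4339.
D = 6.016 × (0.7918 − 0.4339) + 3.47 × 0.4339 = 2.153 + 1.506 = 3.659 mg/L.

D ≈ 3.66 mg/L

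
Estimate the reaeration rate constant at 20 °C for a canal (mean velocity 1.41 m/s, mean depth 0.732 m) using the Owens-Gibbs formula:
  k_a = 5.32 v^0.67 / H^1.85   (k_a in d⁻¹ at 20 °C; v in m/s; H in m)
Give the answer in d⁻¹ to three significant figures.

k_a = 5.32 × 1.41^0.67 / 0.732^1.85 = 5.32 × 1.259 / 0.5615 = 11.93 d⁻¹.

k_a ≈ 11.9 d⁻¹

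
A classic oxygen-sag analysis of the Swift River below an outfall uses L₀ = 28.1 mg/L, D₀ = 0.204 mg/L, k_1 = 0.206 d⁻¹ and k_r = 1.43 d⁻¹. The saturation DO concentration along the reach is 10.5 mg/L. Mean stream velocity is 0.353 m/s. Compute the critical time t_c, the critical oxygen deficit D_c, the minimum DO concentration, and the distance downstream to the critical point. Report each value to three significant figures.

With k_r/k_1 = 6.942 and 1 − D₀(k_r−k_1)/(k_1 L₀) = 0.9569,
t_c = ln(6.942 × 0.9569) / (1.43 − 0.206) = ln(6.642) / 1.224 = 1.893/1.224 = 1.547 d.
L(t_c) = L₀ e^(−k_1 t_c) = 28.1 × 0.7271 = 20.43 mg/L, and at the critical point k_r D_c = k_1 L, so D_c = (0.206/1.43) × 20.43 = 2.943 mg/L.
Minimum DO = C_s − D_c = 10.5 − 2.943 = 7.557 mg/L.
x_c = v t_c = 0.353 m/s × 1.547 d × 86400 s/d = 47180 m ≈ 47.2 km.

t_c ≈ 1.55 d; D_c ≈ 2.94 mg/L; min DO ≈ 7.56 mg/L; x_c ≈ 47.2 km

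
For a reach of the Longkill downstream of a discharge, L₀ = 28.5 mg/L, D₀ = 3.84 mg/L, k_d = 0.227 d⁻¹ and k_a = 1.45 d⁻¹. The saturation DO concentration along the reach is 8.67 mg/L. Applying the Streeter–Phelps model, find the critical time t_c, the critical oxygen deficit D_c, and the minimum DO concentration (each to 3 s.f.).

t_c ≈ 0.458 d; D_c ≈ 4.02 mg/L; min DO ≈ 4.65 mg/L

t_c = [1/(k_a−k_d)] ln[(k_a/k_d)(1 − D₀(k_a−k_d)/(k_d L₀))]
= [1/(1.45−0.227)] ln[(1.45/0.227)(1 − 3.84×1.223/(0.227×28.5))]
= (1/1.223) ln[6.388 × 0.2741] = 0.8177 × ln(1.751) = 0.8177 × 0.5600 = 0.4579 d.
L(t_c) = L₀ e^(−k_d t_c) = 28.5 × 0.9013 = 25.69 mg/L, and at the critical point k_a D_c = k_d L, so D_c = (0.227/1.45) × 25.69 = 4.021 mg/L.
Minimum DO = C_s − D_c = 8.67 − 4.021 = 4.649 mg/L.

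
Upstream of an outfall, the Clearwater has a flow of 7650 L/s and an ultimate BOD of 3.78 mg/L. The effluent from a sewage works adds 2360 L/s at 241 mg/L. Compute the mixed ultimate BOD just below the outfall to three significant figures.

Flow-weighted mixing: C = (Q_r C_r + Q_w C_w)/(Q_r + Q_w)
= (7650×3.78 + 2360×241)/(7650 + 2360) = 597700/10010 = 59.71 mg/L.

59.7 mg/L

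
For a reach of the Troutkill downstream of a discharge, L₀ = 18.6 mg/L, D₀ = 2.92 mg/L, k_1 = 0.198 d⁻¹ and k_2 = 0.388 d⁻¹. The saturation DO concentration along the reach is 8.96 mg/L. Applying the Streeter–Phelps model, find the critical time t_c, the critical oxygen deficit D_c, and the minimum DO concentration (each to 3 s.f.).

At the critical point dD/dt = 0, so k_1 L₀ e^(−k_1 t) = k_2 D. Substituting D(t) from the Streeter–Phelps equation and solving for t gives
t_c = ln[(k_2/k_1)(1 − D₀(k_2−k_1)/(k_1 L₀))] / (k_2−k_1).
Here k_2−k_1 = 0.1900 d⁻¹ and 1 − D₀(k_2−k_1)/(k_1 L₀) = 1 − 2.92×0.1900/(0.198×18.6) = 0.8494, so
t_c = ln(1.960 × 0.8494) / 0.1900 = 0.5095 / 0.1900 = 2.681 d.
D_c = (k_1/k_2) L₀ e^(−k_1 t_c) = (0.198/0.388) × 18.6 × e^(−0.198×2.681) = 0.5103 × 18.6 × 0.5881 = 5.582 mg/L.
Minimum DO = C_s − D_c = 8.96 − 5.582 = 3.378 mg/L.

t_c ≈ 2.68 d; D_c ≈ 5.58 mg/L; min DO ≈ 3.38 mg/L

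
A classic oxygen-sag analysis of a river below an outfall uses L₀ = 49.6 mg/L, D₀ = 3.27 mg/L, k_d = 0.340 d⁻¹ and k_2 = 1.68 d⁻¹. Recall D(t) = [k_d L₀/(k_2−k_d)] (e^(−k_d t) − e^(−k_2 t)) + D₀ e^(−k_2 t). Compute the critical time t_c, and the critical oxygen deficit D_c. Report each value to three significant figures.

t_c ≈ 0.968 d; D_c ≈ 7.22 mg/L

With k_2/k_d = 4.941 and 1 − D₀(k_2−k_d)/(k_d L₀) = 0.7402,
t_c = ln(4.941 × 0.7402) / (1.68 − 0.340) = ln(3.657) / 1.340 = 1.297/1.340 = 0.9677 d.
D_c = (k_d/k_2) L₀ e^(−k_d t_c) = (0.340/1.68) × 49.6 × e^(−0.340×0.9677) = 0.2024 × 49.6 × 0.7196 = 7.224 mg/L.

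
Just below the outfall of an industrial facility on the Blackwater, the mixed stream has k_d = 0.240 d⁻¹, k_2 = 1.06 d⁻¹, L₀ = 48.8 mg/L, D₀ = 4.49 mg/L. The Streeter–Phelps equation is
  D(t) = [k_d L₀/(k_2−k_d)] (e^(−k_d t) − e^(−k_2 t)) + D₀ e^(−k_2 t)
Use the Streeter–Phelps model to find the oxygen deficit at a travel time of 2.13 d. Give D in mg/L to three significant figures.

k_d L₀/(k_2−k_d) = 0.240×48.8/(1.06−0.240) = 11.71/0.8200 = 14.28 mg/L.
e^(−k_d t) = e^(−0.240×2.130) = 0.5998; e^(−k_2 t) = e^(−1.06×2.130) = 0.1046.
D = 14.28 × (0.5998 − 0.1046) + 4.49 × 0.1046 = 7.073 + 0.4696 = 7.542 mg/L.

D ≈ 7.54 mg/L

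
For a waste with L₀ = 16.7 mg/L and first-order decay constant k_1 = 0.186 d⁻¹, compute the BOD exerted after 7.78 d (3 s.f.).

y_t = L₀(1 − e^(−k_1 t)) = 16.7 × (1 − e^(−0.186×7.78))
= 16.7 × (1 − 0.2353) = 16.7 × 0.7647 = 12.77 mg/L.

y ≈ 12.8 mg/L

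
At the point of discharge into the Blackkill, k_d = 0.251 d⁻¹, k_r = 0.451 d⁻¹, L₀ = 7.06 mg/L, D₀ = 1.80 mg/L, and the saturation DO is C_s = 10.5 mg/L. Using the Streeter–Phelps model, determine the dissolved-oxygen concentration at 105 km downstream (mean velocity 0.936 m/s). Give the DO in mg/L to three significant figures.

Travel time t = x/v = 105 km / (0.936 m/s) = 105000 m / 0.936 m/s = 112200 s = 1.298 d.
k_d L₀/(k_r−k_d) = 0.251×7.06/(0.451−0.251) = 1.772/0.2000 = 8.860 mg/L.
e^(−k_d t) = e^(−0.251×1.298) = 0.7219; e^(−k_r t) = e^(−0.451×1.298) = 0.5568.
D = 8.860 × (0.7219 − 0.5568) + 1.80 × 0.5568 = 1.463 + 1.002 = 2.465 mg/L.
DO = C_s − D = 10.5 − 2.465 = 8.035 mg/L.

DO ≈ 8.04 mg/L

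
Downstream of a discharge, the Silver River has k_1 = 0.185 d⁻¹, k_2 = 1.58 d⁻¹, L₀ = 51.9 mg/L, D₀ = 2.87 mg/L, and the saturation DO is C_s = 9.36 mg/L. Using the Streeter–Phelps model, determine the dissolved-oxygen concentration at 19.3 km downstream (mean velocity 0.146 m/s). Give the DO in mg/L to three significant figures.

Travel time t = x/v = 19.3 km / (0.146 m/s) = 19300 m / 0.146 m/s = 132200 s = 1.530 d.
k_1 L₀/(k_2−k_1) = 0.185×51.9/(1.58−0.185) = 9.601/1.395 = 6.883 mg/L.
e^(−k_1 t) = e^(−0.185×1.530) = 0.7535; e^(−k_2 t) = e^(−1.58×1.530) = 0.08915.
D = 6.883 × (0.7535 − 0.08915) + 2.87 × 0.08915 = 4.572 + 0.2559 = 4.828 mg/L.
DO = C_s − D = 9.36 − 4.828 = 4.532 mg/L.

DO ≈ 4.53 mg/L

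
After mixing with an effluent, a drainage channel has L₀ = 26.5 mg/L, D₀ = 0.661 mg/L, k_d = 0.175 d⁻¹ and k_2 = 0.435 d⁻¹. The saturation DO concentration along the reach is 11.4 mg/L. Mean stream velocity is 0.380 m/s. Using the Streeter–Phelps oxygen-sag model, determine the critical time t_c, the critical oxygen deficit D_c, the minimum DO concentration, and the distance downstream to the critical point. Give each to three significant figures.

t_c ≈ 3.36 d; D_c ≈ 5.92 mg/L; min DO ≈ 5.48 mg/L; x_c ≈ 110 km

t_c = [1/(k_2−k_d)] ln[(k_2/k_d)(1 − D₀(k_2−k_d)/(k_d L₀))]
= [1/(0.435−0.175)] ln[(0.435/0.175)(1 − 0.661×0.2600/(0.175×26.5))]
= (1/0.2600) ln[2.486 × 0.9629] = 3.846 × ln(2.394) = 3.846 × 0.8728 = 3.357 d.
D_c = (k_d/k_2) L₀ e^(−k_d t_c) = (0.175/0.435) × 26.5 × e^(−0.175×3.357) = 0.4023 × 26.5 × 0.5557 = 5.925 mg/L.
Minimum DO = C_s − D_c = 11.4 − 5.925 = 5.475 mg/L.
x_c = v t_c = 0.380 m/s × 3.357 d × 86400 s/d = 110200 m ≈ 110 km.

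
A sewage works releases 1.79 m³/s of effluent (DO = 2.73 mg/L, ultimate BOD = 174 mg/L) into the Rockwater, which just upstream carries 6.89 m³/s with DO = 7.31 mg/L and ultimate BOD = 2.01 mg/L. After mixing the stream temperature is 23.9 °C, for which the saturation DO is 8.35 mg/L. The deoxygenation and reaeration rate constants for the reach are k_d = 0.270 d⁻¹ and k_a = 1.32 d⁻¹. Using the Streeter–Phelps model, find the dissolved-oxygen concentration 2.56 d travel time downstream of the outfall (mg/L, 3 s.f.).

Mixed DO = (6.89×7.31 + 1.79×2.73)/(6.89+1.79) = 55.25/8.680 = 6.366 mg/L.
Mixed L₀ = (6.89×2.01 + 1.79×174)/(8.680) = 325.3/8.680 = 37.48 mg/L.
Initial deficit D₀ = C_s − DO₀ = 8.35 − 6.366 = 1.984 mg/L.
D(2.56) = [0.270×37.48/(1.32−0.270)](e^(−0.270×2.56) − e^(−1.32×2.56)) + 1.984 e^(−1.32×2.56)
= 9.637 × (0.5010 − 0.03407) + 1.984 × 0.03407 = 4.567 mg/L.
DO = 8.35 − 4.567 = 3.783 mg/L.

DO ≈ 3.78 mg/L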